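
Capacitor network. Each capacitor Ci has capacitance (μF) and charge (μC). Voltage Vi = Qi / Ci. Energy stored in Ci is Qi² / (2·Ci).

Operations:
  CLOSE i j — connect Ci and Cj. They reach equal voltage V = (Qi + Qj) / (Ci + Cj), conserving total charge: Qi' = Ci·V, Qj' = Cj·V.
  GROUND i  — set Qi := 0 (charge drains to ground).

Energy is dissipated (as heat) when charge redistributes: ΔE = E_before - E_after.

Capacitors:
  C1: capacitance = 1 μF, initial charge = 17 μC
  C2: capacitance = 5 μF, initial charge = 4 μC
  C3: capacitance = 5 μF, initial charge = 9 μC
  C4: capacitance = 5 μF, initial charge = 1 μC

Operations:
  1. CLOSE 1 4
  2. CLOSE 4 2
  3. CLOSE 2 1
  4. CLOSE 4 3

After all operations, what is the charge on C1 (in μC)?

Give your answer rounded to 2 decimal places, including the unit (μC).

Answer: 2.08 μC

Derivation:
Initial: C1(1μF, Q=17μC, V=17.00V), C2(5μF, Q=4μC, V=0.80V), C3(5μF, Q=9μC, V=1.80V), C4(5μF, Q=1μC, V=0.20V)
Op 1: CLOSE 1-4: Q_total=18.00, C_total=6.00, V=3.00; Q1=3.00, Q4=15.00; dissipated=117.600
Op 2: CLOSE 4-2: Q_total=19.00, C_total=10.00, V=1.90; Q4=9.50, Q2=9.50; dissipated=6.050
Op 3: CLOSE 2-1: Q_total=12.50, C_total=6.00, V=2.08; Q2=10.42, Q1=2.08; dissipated=0.504
Op 4: CLOSE 4-3: Q_total=18.50, C_total=10.00, V=1.85; Q4=9.25, Q3=9.25; dissipated=0.013
Final charges: Q1=2.08, Q2=10.42, Q3=9.25, Q4=9.25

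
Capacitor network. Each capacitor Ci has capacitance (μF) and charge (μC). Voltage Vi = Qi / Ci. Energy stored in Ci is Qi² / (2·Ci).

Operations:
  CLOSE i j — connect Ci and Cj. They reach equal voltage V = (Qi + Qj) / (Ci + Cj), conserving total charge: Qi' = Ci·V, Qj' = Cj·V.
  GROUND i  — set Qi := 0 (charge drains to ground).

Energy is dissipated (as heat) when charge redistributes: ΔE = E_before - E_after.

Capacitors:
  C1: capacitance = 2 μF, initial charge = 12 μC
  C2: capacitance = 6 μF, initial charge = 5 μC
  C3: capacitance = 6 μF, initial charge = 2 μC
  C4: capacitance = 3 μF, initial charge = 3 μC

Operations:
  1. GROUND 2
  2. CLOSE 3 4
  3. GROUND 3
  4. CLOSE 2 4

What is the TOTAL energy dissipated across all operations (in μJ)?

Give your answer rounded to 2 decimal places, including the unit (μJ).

Answer: 3.76 μJ

Derivation:
Initial: C1(2μF, Q=12μC, V=6.00V), C2(6μF, Q=5μC, V=0.83V), C3(6μF, Q=2μC, V=0.33V), C4(3μF, Q=3μC, V=1.00V)
Op 1: GROUND 2: Q2=0; energy lost=2.083
Op 2: CLOSE 3-4: Q_total=5.00, C_total=9.00, V=0.56; Q3=3.33, Q4=1.67; dissipated=0.444
Op 3: GROUND 3: Q3=0; energy lost=0.926
Op 4: CLOSE 2-4: Q_total=1.67, C_total=9.00, V=0.19; Q2=1.11, Q4=0.56; dissipated=0.309
Total dissipated: 3.762 μJ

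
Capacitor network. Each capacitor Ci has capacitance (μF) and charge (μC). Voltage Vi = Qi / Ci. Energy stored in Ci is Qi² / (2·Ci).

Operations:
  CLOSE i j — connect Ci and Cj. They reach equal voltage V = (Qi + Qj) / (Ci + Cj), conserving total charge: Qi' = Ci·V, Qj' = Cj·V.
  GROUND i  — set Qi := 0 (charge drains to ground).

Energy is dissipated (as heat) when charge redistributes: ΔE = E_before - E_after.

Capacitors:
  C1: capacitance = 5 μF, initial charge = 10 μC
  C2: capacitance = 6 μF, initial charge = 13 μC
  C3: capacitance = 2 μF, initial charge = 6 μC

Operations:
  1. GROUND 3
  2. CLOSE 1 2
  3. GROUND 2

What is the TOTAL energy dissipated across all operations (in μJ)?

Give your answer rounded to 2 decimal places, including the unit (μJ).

Initial: C1(5μF, Q=10μC, V=2.00V), C2(6μF, Q=13μC, V=2.17V), C3(2μF, Q=6μC, V=3.00V)
Op 1: GROUND 3: Q3=0; energy lost=9.000
Op 2: CLOSE 1-2: Q_total=23.00, C_total=11.00, V=2.09; Q1=10.45, Q2=12.55; dissipated=0.038
Op 3: GROUND 2: Q2=0; energy lost=13.116
Total dissipated: 22.154 μJ

Answer: 22.15 μJ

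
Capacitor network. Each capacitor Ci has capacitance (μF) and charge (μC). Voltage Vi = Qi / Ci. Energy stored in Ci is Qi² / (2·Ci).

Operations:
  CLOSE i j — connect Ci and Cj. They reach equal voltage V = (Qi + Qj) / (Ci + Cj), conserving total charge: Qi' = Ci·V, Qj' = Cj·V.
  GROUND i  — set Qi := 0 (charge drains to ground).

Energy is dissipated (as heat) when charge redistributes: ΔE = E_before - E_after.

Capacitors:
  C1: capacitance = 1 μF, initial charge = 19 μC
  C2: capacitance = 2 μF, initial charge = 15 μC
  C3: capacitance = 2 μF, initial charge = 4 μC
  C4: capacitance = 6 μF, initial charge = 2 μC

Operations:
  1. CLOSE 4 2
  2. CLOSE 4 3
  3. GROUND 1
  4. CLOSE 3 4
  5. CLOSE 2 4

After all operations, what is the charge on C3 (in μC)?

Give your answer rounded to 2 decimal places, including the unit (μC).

Initial: C1(1μF, Q=19μC, V=19.00V), C2(2μF, Q=15μC, V=7.50V), C3(2μF, Q=4μC, V=2.00V), C4(6μF, Q=2μC, V=0.33V)
Op 1: CLOSE 4-2: Q_total=17.00, C_total=8.00, V=2.12; Q4=12.75, Q2=4.25; dissipated=38.521
Op 2: CLOSE 4-3: Q_total=16.75, C_total=8.00, V=2.09; Q4=12.56, Q3=4.19; dissipated=0.012
Op 3: GROUND 1: Q1=0; energy lost=180.500
Op 4: CLOSE 3-4: Q_total=16.75, C_total=8.00, V=2.09; Q3=4.19, Q4=12.56; dissipated=0.000
Op 5: CLOSE 2-4: Q_total=16.81, C_total=8.00, V=2.10; Q2=4.20, Q4=12.61; dissipated=0.001
Final charges: Q1=0.00, Q2=4.20, Q3=4.19, Q4=12.61

Answer: 4.19 μC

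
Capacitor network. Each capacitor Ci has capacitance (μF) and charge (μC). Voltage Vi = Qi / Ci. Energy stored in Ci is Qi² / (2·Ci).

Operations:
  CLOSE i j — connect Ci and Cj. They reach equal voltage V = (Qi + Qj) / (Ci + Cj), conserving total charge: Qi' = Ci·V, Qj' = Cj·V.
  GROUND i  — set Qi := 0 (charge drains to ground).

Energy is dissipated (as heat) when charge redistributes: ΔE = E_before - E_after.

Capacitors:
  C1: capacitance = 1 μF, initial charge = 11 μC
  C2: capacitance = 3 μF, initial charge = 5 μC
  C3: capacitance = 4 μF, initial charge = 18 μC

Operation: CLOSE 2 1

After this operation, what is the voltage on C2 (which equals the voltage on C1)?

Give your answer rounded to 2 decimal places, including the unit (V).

Initial: C1(1μF, Q=11μC, V=11.00V), C2(3μF, Q=5μC, V=1.67V), C3(4μF, Q=18μC, V=4.50V)
Op 1: CLOSE 2-1: Q_total=16.00, C_total=4.00, V=4.00; Q2=12.00, Q1=4.00; dissipated=32.667

Answer: 4.00 V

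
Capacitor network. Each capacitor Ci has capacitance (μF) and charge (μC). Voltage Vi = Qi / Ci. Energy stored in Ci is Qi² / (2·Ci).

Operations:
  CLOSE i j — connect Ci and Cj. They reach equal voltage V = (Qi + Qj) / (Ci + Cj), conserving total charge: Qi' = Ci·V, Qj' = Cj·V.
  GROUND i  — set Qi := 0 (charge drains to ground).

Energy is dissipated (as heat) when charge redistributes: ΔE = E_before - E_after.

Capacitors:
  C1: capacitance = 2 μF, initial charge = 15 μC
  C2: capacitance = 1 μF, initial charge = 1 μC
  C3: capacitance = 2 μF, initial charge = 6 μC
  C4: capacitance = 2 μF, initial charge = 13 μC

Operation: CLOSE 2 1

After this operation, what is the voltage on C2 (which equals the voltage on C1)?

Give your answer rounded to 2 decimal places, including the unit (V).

Answer: 5.33 V

Derivation:
Initial: C1(2μF, Q=15μC, V=7.50V), C2(1μF, Q=1μC, V=1.00V), C3(2μF, Q=6μC, V=3.00V), C4(2μF, Q=13μC, V=6.50V)
Op 1: CLOSE 2-1: Q_total=16.00, C_total=3.00, V=5.33; Q2=5.33, Q1=10.67; dissipated=14.083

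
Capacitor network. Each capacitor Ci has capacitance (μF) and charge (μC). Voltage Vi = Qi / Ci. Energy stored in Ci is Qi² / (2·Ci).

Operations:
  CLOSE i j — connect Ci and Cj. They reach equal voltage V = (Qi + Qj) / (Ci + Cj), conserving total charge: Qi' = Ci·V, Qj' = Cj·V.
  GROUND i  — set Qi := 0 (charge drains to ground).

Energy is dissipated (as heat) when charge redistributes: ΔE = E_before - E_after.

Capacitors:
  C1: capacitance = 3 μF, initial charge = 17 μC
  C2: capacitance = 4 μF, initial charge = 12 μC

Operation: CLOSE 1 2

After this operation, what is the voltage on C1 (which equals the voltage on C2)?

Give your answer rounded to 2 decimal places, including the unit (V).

Initial: C1(3μF, Q=17μC, V=5.67V), C2(4μF, Q=12μC, V=3.00V)
Op 1: CLOSE 1-2: Q_total=29.00, C_total=7.00, V=4.14; Q1=12.43, Q2=16.57; dissipated=6.095

Answer: 4.14 V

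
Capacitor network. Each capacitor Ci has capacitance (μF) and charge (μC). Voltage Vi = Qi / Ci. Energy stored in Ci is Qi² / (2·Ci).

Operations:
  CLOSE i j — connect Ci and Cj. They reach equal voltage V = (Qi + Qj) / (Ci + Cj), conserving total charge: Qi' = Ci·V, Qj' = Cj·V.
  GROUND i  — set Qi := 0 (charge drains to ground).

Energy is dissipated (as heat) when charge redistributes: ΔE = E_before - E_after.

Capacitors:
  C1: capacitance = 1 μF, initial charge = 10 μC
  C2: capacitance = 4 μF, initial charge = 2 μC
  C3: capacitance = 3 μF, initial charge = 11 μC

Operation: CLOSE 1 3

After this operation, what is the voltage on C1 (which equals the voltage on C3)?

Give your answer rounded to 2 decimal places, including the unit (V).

Answer: 5.25 V

Derivation:
Initial: C1(1μF, Q=10μC, V=10.00V), C2(4μF, Q=2μC, V=0.50V), C3(3μF, Q=11μC, V=3.67V)
Op 1: CLOSE 1-3: Q_total=21.00, C_total=4.00, V=5.25; Q1=5.25, Q3=15.75; dissipated=15.042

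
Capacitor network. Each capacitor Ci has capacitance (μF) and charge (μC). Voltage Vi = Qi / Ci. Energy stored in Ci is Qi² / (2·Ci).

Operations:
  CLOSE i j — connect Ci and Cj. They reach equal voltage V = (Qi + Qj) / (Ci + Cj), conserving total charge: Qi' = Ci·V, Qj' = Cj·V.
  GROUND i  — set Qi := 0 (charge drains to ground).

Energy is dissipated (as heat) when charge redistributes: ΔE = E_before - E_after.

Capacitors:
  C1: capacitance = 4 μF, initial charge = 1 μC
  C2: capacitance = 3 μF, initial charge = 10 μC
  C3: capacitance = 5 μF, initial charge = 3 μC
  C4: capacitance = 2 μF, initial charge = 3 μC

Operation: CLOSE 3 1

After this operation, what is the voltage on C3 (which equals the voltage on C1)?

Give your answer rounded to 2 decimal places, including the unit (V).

Initial: C1(4μF, Q=1μC, V=0.25V), C2(3μF, Q=10μC, V=3.33V), C3(5μF, Q=3μC, V=0.60V), C4(2μF, Q=3μC, V=1.50V)
Op 1: CLOSE 3-1: Q_total=4.00, C_total=9.00, V=0.44; Q3=2.22, Q1=1.78; dissipated=0.136

Answer: 0.44 V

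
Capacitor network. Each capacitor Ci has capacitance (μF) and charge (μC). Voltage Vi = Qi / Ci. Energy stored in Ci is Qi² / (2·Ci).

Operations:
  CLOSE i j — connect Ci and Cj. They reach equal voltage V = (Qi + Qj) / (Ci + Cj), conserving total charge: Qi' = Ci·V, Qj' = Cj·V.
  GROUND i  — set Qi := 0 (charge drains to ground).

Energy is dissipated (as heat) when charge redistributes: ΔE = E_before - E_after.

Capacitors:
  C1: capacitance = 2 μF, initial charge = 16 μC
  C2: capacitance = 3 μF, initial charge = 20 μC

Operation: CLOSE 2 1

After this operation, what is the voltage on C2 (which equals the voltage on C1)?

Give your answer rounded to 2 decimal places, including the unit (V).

Initial: C1(2μF, Q=16μC, V=8.00V), C2(3μF, Q=20μC, V=6.67V)
Op 1: CLOSE 2-1: Q_total=36.00, C_total=5.00, V=7.20; Q2=21.60, Q1=14.40; dissipated=1.067

Answer: 7.20 V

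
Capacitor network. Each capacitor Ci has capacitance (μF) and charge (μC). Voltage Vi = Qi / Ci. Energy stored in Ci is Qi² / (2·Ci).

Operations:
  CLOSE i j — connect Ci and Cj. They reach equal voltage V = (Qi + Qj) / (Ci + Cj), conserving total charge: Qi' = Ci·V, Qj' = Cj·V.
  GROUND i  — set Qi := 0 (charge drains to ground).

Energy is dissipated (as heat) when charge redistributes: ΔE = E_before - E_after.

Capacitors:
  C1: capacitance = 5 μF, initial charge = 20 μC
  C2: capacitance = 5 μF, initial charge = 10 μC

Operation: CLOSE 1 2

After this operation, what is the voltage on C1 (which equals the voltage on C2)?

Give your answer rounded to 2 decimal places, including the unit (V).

Answer: 3.00 V

Derivation:
Initial: C1(5μF, Q=20μC, V=4.00V), C2(5μF, Q=10μC, V=2.00V)
Op 1: CLOSE 1-2: Q_total=30.00, C_total=10.00, V=3.00; Q1=15.00, Q2=15.00; dissipated=5.000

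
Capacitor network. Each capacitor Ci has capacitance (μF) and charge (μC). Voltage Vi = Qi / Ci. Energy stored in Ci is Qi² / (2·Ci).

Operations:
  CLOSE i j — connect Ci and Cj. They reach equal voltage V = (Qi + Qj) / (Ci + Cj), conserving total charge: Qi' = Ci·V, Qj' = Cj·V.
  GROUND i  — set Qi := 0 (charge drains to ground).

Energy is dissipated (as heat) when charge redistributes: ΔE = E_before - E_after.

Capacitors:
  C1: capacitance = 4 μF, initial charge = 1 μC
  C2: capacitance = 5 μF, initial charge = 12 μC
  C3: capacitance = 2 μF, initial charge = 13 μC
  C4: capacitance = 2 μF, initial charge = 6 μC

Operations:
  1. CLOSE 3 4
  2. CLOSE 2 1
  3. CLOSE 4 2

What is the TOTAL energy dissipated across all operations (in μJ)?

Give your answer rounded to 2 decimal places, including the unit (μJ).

Answer: 19.07 μJ

Derivation:
Initial: C1(4μF, Q=1μC, V=0.25V), C2(5μF, Q=12μC, V=2.40V), C3(2μF, Q=13μC, V=6.50V), C4(2μF, Q=6μC, V=3.00V)
Op 1: CLOSE 3-4: Q_total=19.00, C_total=4.00, V=4.75; Q3=9.50, Q4=9.50; dissipated=6.125
Op 2: CLOSE 2-1: Q_total=13.00, C_total=9.00, V=1.44; Q2=7.22, Q1=5.78; dissipated=5.136
Op 3: CLOSE 4-2: Q_total=16.72, C_total=7.00, V=2.39; Q4=4.78, Q2=11.94; dissipated=7.805
Total dissipated: 19.066 μJ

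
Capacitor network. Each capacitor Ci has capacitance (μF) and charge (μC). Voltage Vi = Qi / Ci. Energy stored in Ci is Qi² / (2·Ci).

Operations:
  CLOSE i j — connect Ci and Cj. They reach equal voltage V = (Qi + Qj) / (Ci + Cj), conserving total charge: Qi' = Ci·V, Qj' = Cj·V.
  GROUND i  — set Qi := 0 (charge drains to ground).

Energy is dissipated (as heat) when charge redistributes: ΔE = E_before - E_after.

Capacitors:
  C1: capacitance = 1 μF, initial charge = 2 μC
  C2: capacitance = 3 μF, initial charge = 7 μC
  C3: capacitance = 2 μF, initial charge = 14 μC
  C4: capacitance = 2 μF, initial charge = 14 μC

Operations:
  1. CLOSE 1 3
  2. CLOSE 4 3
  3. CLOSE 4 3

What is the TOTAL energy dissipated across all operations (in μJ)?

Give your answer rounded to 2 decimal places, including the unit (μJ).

Initial: C1(1μF, Q=2μC, V=2.00V), C2(3μF, Q=7μC, V=2.33V), C3(2μF, Q=14μC, V=7.00V), C4(2μF, Q=14μC, V=7.00V)
Op 1: CLOSE 1-3: Q_total=16.00, C_total=3.00, V=5.33; Q1=5.33, Q3=10.67; dissipated=8.333
Op 2: CLOSE 4-3: Q_total=24.67, C_total=4.00, V=6.17; Q4=12.33, Q3=12.33; dissipated=1.389
Op 3: CLOSE 4-3: Q_total=24.67, C_total=4.00, V=6.17; Q4=12.33, Q3=12.33; dissipated=0.000
Total dissipated: 9.722 μJ

Answer: 9.72 μJ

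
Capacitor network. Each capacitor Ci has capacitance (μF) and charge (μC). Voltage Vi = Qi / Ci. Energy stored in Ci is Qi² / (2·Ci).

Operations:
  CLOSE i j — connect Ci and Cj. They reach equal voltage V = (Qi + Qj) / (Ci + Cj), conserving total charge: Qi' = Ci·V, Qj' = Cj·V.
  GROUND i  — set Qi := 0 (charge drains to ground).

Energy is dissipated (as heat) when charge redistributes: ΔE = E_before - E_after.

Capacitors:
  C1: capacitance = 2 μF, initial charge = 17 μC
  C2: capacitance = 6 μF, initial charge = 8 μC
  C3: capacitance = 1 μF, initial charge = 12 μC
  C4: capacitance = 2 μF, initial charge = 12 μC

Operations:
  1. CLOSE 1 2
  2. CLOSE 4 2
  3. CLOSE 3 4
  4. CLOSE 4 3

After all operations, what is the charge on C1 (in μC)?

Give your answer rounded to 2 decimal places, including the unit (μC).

Answer: 6.25 μC

Derivation:
Initial: C1(2μF, Q=17μC, V=8.50V), C2(6μF, Q=8μC, V=1.33V), C3(1μF, Q=12μC, V=12.00V), C4(2μF, Q=12μC, V=6.00V)
Op 1: CLOSE 1-2: Q_total=25.00, C_total=8.00, V=3.12; Q1=6.25, Q2=18.75; dissipated=38.521
Op 2: CLOSE 4-2: Q_total=30.75, C_total=8.00, V=3.84; Q4=7.69, Q2=23.06; dissipated=6.199
Op 3: CLOSE 3-4: Q_total=19.69, C_total=3.00, V=6.56; Q3=6.56, Q4=13.12; dissipated=22.175
Op 4: CLOSE 4-3: Q_total=19.69, C_total=3.00, V=6.56; Q4=13.12, Q3=6.56; dissipated=0.000
Final charges: Q1=6.25, Q2=23.06, Q3=6.56, Q4=13.12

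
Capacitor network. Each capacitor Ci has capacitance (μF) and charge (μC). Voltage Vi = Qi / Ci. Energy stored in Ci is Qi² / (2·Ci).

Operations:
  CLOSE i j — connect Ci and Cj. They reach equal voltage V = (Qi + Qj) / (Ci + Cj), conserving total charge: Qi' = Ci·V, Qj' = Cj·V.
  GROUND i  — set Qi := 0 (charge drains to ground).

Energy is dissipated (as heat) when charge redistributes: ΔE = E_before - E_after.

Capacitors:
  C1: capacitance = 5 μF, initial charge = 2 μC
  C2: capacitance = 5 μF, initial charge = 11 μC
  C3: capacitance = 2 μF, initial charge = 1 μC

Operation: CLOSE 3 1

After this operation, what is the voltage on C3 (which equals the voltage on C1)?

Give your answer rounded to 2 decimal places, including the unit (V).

Answer: 0.43 V

Derivation:
Initial: C1(5μF, Q=2μC, V=0.40V), C2(5μF, Q=11μC, V=2.20V), C3(2μF, Q=1μC, V=0.50V)
Op 1: CLOSE 3-1: Q_total=3.00, C_total=7.00, V=0.43; Q3=0.86, Q1=2.14; dissipated=0.007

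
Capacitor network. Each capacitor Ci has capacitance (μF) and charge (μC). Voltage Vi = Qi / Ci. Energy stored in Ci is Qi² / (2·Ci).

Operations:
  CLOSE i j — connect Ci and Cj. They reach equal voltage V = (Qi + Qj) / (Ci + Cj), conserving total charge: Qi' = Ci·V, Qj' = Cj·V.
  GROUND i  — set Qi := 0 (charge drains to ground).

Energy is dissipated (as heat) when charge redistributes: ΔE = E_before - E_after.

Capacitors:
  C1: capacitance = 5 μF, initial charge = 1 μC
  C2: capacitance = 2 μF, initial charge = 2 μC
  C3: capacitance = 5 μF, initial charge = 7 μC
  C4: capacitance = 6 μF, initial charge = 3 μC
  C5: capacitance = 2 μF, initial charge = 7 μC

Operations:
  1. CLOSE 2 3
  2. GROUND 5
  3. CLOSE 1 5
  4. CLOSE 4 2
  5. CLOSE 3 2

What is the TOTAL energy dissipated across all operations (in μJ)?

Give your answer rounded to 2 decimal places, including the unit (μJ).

Answer: 13.10 μJ

Derivation:
Initial: C1(5μF, Q=1μC, V=0.20V), C2(2μF, Q=2μC, V=1.00V), C3(5μF, Q=7μC, V=1.40V), C4(6μF, Q=3μC, V=0.50V), C5(2μF, Q=7μC, V=3.50V)
Op 1: CLOSE 2-3: Q_total=9.00, C_total=7.00, V=1.29; Q2=2.57, Q3=6.43; dissipated=0.114
Op 2: GROUND 5: Q5=0; energy lost=12.250
Op 3: CLOSE 1-5: Q_total=1.00, C_total=7.00, V=0.14; Q1=0.71, Q5=0.29; dissipated=0.029
Op 4: CLOSE 4-2: Q_total=5.57, C_total=8.00, V=0.70; Q4=4.18, Q2=1.39; dissipated=0.463
Op 5: CLOSE 3-2: Q_total=7.82, C_total=7.00, V=1.12; Q3=5.59, Q2=2.23; dissipated=0.248
Total dissipated: 13.104 μJ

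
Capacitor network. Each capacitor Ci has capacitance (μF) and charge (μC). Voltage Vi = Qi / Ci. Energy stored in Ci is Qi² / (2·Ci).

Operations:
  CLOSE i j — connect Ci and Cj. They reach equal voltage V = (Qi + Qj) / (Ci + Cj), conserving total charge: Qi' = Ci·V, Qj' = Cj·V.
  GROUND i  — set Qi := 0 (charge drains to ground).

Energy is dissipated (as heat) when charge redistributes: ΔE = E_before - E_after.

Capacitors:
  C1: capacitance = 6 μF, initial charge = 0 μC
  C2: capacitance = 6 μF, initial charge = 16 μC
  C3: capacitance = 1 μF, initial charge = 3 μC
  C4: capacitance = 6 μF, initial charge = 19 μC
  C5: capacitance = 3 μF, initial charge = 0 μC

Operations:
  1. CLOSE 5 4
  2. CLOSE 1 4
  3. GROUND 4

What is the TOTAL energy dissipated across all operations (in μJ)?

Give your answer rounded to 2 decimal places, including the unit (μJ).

Initial: C1(6μF, Q=0μC, V=0.00V), C2(6μF, Q=16μC, V=2.67V), C3(1μF, Q=3μC, V=3.00V), C4(6μF, Q=19μC, V=3.17V), C5(3μF, Q=0μC, V=0.00V)
Op 1: CLOSE 5-4: Q_total=19.00, C_total=9.00, V=2.11; Q5=6.33, Q4=12.67; dissipated=10.028
Op 2: CLOSE 1-4: Q_total=12.67, C_total=12.00, V=1.06; Q1=6.33, Q4=6.33; dissipated=6.685
Op 3: GROUND 4: Q4=0; energy lost=3.343
Total dissipated: 20.056 μJ

Answer: 20.06 μJ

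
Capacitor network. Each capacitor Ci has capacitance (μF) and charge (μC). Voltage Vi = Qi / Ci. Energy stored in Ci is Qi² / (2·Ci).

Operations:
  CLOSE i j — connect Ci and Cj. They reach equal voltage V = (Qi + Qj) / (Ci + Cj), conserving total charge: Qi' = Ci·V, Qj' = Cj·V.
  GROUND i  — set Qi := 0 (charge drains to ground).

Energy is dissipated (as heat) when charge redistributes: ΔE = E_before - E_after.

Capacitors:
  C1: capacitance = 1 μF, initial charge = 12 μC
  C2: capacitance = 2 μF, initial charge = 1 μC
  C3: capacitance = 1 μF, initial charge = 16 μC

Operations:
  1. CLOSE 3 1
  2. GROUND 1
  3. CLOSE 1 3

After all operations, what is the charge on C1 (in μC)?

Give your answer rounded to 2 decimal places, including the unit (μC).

Initial: C1(1μF, Q=12μC, V=12.00V), C2(2μF, Q=1μC, V=0.50V), C3(1μF, Q=16μC, V=16.00V)
Op 1: CLOSE 3-1: Q_total=28.00, C_total=2.00, V=14.00; Q3=14.00, Q1=14.00; dissipated=4.000
Op 2: GROUND 1: Q1=0; energy lost=98.000
Op 3: CLOSE 1-3: Q_total=14.00, C_total=2.00, V=7.00; Q1=7.00, Q3=7.00; dissipated=49.000
Final charges: Q1=7.00, Q2=1.00, Q3=7.00

Answer: 7.00 μC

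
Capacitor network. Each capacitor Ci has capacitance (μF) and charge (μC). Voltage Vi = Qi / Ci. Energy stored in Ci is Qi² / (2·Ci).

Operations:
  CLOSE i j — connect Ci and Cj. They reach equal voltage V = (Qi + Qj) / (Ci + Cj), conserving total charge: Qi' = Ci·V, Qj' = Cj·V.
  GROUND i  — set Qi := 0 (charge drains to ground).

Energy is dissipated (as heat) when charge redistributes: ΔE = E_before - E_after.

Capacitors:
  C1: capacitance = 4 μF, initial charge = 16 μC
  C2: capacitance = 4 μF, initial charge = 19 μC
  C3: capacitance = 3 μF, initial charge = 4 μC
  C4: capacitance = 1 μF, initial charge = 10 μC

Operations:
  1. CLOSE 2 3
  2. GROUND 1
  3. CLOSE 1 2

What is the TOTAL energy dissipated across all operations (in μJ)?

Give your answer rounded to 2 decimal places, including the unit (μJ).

Initial: C1(4μF, Q=16μC, V=4.00V), C2(4μF, Q=19μC, V=4.75V), C3(3μF, Q=4μC, V=1.33V), C4(1μF, Q=10μC, V=10.00V)
Op 1: CLOSE 2-3: Q_total=23.00, C_total=7.00, V=3.29; Q2=13.14, Q3=9.86; dissipated=10.006
Op 2: GROUND 1: Q1=0; energy lost=32.000
Op 3: CLOSE 1-2: Q_total=13.14, C_total=8.00, V=1.64; Q1=6.57, Q2=6.57; dissipated=10.796
Total dissipated: 52.802 μJ

Answer: 52.80 μJ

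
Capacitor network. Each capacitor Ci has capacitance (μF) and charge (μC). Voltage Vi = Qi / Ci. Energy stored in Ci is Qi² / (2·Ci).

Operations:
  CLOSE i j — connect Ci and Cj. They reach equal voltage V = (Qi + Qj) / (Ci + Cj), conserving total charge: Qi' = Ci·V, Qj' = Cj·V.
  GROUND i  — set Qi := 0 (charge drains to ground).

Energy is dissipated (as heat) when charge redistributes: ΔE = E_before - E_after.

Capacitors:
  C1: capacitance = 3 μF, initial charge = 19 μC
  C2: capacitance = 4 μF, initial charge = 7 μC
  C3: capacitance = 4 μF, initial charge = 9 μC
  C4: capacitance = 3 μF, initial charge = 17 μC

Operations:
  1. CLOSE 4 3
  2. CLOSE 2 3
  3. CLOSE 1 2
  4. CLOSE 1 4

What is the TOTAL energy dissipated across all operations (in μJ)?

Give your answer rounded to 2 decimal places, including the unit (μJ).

Initial: C1(3μF, Q=19μC, V=6.33V), C2(4μF, Q=7μC, V=1.75V), C3(4μF, Q=9μC, V=2.25V), C4(3μF, Q=17μC, V=5.67V)
Op 1: CLOSE 4-3: Q_total=26.00, C_total=7.00, V=3.71; Q4=11.14, Q3=14.86; dissipated=10.006
Op 2: CLOSE 2-3: Q_total=21.86, C_total=8.00, V=2.73; Q2=10.93, Q3=10.93; dissipated=3.858
Op 3: CLOSE 1-2: Q_total=29.93, C_total=7.00, V=4.28; Q1=12.83, Q2=17.10; dissipated=11.116
Op 4: CLOSE 1-4: Q_total=23.97, C_total=6.00, V=3.99; Q1=11.98, Q4=11.98; dissipated=0.236
Total dissipated: 25.217 μJ

Answer: 25.22 μJ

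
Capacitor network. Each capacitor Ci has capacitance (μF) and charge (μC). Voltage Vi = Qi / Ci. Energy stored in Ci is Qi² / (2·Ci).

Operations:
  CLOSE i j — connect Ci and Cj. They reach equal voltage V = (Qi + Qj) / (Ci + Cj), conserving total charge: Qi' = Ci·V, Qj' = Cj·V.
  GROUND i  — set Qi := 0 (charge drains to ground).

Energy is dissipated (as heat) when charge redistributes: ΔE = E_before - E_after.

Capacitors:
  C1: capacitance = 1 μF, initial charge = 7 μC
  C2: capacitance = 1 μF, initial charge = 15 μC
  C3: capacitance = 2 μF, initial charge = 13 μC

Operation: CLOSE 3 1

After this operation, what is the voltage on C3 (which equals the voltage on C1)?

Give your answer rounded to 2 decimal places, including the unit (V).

Initial: C1(1μF, Q=7μC, V=7.00V), C2(1μF, Q=15μC, V=15.00V), C3(2μF, Q=13μC, V=6.50V)
Op 1: CLOSE 3-1: Q_total=20.00, C_total=3.00, V=6.67; Q3=13.33, Q1=6.67; dissipated=0.083

Answer: 6.67 V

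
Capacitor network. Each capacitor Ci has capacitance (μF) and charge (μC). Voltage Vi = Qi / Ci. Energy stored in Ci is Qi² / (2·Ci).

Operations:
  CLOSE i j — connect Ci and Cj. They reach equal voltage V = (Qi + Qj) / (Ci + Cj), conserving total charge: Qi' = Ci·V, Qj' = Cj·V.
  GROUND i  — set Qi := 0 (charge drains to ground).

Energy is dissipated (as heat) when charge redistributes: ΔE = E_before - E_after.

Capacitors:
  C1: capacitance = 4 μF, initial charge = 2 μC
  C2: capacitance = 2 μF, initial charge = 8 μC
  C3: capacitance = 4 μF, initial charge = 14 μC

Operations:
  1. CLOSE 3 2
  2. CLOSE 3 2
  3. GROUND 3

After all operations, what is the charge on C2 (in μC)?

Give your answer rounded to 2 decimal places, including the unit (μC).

Initial: C1(4μF, Q=2μC, V=0.50V), C2(2μF, Q=8μC, V=4.00V), C3(4μF, Q=14μC, V=3.50V)
Op 1: CLOSE 3-2: Q_total=22.00, C_total=6.00, V=3.67; Q3=14.67, Q2=7.33; dissipated=0.167
Op 2: CLOSE 3-2: Q_total=22.00, C_total=6.00, V=3.67; Q3=14.67, Q2=7.33; dissipated=0.000
Op 3: GROUND 3: Q3=0; energy lost=26.889
Final charges: Q1=2.00, Q2=7.33, Q3=0.00

Answer: 7.33 μC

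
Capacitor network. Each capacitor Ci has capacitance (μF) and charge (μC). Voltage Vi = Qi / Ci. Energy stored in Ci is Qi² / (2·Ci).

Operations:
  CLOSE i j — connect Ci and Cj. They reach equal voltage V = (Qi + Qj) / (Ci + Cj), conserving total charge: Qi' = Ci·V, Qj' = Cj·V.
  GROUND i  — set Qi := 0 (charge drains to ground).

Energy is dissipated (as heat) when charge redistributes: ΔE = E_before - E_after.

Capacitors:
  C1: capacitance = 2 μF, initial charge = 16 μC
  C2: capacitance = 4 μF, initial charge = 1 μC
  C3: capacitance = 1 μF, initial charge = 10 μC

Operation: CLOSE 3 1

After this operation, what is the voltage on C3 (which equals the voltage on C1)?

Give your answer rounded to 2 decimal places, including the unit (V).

Answer: 8.67 V

Derivation:
Initial: C1(2μF, Q=16μC, V=8.00V), C2(4μF, Q=1μC, V=0.25V), C3(1μF, Q=10μC, V=10.00V)
Op 1: CLOSE 3-1: Q_total=26.00, C_total=3.00, V=8.67; Q3=8.67, Q1=17.33; dissipated=1.333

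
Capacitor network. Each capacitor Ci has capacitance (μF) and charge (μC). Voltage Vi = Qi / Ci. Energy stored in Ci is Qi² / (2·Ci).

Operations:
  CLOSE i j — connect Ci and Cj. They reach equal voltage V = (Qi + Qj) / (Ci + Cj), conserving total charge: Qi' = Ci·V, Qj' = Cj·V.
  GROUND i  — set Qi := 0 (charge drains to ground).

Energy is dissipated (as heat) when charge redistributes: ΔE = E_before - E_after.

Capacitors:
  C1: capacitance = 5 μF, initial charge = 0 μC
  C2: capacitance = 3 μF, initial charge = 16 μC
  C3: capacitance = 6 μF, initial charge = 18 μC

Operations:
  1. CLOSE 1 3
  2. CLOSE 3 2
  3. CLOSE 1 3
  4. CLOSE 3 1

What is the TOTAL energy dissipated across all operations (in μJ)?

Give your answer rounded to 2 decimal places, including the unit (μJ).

Answer: 28.01 μJ

Derivation:
Initial: C1(5μF, Q=0μC, V=0.00V), C2(3μF, Q=16μC, V=5.33V), C3(6μF, Q=18μC, V=3.00V)
Op 1: CLOSE 1-3: Q_total=18.00, C_total=11.00, V=1.64; Q1=8.18, Q3=9.82; dissipated=12.273
Op 2: CLOSE 3-2: Q_total=25.82, C_total=9.00, V=2.87; Q3=17.21, Q2=8.61; dissipated=13.668
Op 3: CLOSE 1-3: Q_total=25.39, C_total=11.00, V=2.31; Q1=11.54, Q3=13.85; dissipated=2.071
Op 4: CLOSE 3-1: Q_total=25.39, C_total=11.00, V=2.31; Q3=13.85, Q1=11.54; dissipated=0.000
Total dissipated: 28.011 μJ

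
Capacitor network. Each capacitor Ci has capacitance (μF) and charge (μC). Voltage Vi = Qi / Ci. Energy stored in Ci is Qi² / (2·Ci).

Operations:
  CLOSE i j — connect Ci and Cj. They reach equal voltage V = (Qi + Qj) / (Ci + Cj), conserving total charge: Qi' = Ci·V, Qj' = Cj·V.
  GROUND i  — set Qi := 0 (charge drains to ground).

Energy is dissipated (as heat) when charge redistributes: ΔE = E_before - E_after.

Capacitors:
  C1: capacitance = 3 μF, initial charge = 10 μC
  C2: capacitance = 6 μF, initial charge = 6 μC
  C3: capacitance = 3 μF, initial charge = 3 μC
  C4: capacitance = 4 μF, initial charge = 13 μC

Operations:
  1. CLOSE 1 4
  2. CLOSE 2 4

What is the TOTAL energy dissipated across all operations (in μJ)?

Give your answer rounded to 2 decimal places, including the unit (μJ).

Initial: C1(3μF, Q=10μC, V=3.33V), C2(6μF, Q=6μC, V=1.00V), C3(3μF, Q=3μC, V=1.00V), C4(4μF, Q=13μC, V=3.25V)
Op 1: CLOSE 1-4: Q_total=23.00, C_total=7.00, V=3.29; Q1=9.86, Q4=13.14; dissipated=0.006
Op 2: CLOSE 2-4: Q_total=19.14, C_total=10.00, V=1.91; Q2=11.49, Q4=7.66; dissipated=6.269
Total dissipated: 6.275 μJ

Answer: 6.28 μJ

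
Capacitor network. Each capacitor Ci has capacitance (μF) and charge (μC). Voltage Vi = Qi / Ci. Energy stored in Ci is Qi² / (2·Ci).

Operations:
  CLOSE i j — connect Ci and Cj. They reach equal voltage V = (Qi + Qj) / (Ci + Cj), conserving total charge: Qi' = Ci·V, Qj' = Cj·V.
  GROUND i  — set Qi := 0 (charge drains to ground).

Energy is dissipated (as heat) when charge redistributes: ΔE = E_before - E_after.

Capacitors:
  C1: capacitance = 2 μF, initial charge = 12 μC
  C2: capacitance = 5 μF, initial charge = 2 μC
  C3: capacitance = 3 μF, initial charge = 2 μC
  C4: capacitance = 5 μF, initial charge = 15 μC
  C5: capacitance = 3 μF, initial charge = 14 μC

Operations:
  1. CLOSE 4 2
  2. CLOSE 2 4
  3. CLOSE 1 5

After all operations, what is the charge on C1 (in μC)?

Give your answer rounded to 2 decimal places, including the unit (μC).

Initial: C1(2μF, Q=12μC, V=6.00V), C2(5μF, Q=2μC, V=0.40V), C3(3μF, Q=2μC, V=0.67V), C4(5μF, Q=15μC, V=3.00V), C5(3μF, Q=14μC, V=4.67V)
Op 1: CLOSE 4-2: Q_total=17.00, C_total=10.00, V=1.70; Q4=8.50, Q2=8.50; dissipated=8.450
Op 2: CLOSE 2-4: Q_total=17.00, C_total=10.00, V=1.70; Q2=8.50, Q4=8.50; dissipated=0.000
Op 3: CLOSE 1-5: Q_total=26.00, C_total=5.00, V=5.20; Q1=10.40, Q5=15.60; dissipated=1.067
Final charges: Q1=10.40, Q2=8.50, Q3=2.00, Q4=8.50, Q5=15.60

Answer: 10.40 μC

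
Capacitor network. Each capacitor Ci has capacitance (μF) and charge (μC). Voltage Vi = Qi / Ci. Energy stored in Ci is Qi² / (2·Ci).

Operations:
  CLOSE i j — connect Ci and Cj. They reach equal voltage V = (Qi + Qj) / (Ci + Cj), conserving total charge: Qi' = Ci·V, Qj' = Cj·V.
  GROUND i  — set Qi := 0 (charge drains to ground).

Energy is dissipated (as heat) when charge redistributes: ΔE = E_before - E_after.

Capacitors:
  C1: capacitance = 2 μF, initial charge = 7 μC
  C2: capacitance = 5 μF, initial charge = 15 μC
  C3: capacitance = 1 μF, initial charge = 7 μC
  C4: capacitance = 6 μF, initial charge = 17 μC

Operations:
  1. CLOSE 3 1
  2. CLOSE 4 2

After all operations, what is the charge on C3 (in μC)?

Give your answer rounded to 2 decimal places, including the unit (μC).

Answer: 4.67 μC

Derivation:
Initial: C1(2μF, Q=7μC, V=3.50V), C2(5μF, Q=15μC, V=3.00V), C3(1μF, Q=7μC, V=7.00V), C4(6μF, Q=17μC, V=2.83V)
Op 1: CLOSE 3-1: Q_total=14.00, C_total=3.00, V=4.67; Q3=4.67, Q1=9.33; dissipated=4.083
Op 2: CLOSE 4-2: Q_total=32.00, C_total=11.00, V=2.91; Q4=17.45, Q2=14.55; dissipated=0.038
Final charges: Q1=9.33, Q2=14.55, Q3=4.67, Q4=17.45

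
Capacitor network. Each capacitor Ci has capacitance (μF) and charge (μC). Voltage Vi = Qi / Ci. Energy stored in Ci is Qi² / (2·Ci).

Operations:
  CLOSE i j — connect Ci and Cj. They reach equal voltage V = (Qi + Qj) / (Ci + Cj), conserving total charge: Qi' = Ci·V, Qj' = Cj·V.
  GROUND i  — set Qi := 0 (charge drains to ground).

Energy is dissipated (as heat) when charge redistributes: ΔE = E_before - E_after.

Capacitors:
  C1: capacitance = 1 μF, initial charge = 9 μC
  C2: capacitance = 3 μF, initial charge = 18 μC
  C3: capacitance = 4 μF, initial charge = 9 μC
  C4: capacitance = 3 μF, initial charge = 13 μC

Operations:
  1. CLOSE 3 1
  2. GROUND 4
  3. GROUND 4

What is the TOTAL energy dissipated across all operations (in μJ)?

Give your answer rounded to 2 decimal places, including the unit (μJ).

Answer: 46.39 μJ

Derivation:
Initial: C1(1μF, Q=9μC, V=9.00V), C2(3μF, Q=18μC, V=6.00V), C3(4μF, Q=9μC, V=2.25V), C4(3μF, Q=13μC, V=4.33V)
Op 1: CLOSE 3-1: Q_total=18.00, C_total=5.00, V=3.60; Q3=14.40, Q1=3.60; dissipated=18.225
Op 2: GROUND 4: Q4=0; energy lost=28.167
Op 3: GROUND 4: Q4=0; energy lost=0.000
Total dissipated: 46.392 μJ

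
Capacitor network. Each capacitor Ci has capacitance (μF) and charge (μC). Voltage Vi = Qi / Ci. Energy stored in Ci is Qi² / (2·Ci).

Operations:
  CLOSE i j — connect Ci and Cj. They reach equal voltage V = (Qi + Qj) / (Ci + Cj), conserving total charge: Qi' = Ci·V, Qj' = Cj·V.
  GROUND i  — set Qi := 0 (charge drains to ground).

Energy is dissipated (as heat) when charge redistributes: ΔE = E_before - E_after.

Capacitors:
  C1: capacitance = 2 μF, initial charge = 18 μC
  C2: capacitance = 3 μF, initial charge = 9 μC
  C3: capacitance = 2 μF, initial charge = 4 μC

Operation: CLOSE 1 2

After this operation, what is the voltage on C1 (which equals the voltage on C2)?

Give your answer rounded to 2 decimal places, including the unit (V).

Answer: 5.40 V

Derivation:
Initial: C1(2μF, Q=18μC, V=9.00V), C2(3μF, Q=9μC, V=3.00V), C3(2μF, Q=4μC, V=2.00V)
Op 1: CLOSE 1-2: Q_total=27.00, C_total=5.00, V=5.40; Q1=10.80, Q2=16.20; dissipated=21.600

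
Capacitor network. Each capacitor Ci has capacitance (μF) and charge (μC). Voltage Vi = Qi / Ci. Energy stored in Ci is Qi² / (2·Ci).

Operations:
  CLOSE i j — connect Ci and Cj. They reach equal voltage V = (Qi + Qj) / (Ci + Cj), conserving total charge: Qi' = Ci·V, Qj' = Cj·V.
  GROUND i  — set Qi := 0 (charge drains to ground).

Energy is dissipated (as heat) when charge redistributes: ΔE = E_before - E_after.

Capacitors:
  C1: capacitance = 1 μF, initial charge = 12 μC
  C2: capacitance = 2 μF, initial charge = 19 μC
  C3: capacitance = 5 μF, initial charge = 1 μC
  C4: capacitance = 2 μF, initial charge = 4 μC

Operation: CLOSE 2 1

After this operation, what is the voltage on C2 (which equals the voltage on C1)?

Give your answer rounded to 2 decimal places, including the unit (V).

Answer: 10.33 V

Derivation:
Initial: C1(1μF, Q=12μC, V=12.00V), C2(2μF, Q=19μC, V=9.50V), C3(5μF, Q=1μC, V=0.20V), C4(2μF, Q=4μC, V=2.00V)
Op 1: CLOSE 2-1: Q_total=31.00, C_total=3.00, V=10.33; Q2=20.67, Q1=10.33; dissipated=2.083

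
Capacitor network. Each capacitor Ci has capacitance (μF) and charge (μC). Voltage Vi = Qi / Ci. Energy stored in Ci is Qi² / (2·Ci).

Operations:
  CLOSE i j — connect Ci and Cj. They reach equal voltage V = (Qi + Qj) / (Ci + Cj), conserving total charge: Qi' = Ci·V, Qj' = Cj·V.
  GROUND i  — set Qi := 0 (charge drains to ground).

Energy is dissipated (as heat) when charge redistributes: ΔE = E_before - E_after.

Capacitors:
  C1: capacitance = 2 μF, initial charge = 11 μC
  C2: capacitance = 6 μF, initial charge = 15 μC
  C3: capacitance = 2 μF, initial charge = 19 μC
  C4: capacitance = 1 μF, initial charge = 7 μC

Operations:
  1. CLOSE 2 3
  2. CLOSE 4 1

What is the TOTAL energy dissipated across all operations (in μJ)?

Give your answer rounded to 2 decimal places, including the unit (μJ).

Answer: 37.50 μJ

Derivation:
Initial: C1(2μF, Q=11μC, V=5.50V), C2(6μF, Q=15μC, V=2.50V), C3(2μF, Q=19μC, V=9.50V), C4(1μF, Q=7μC, V=7.00V)
Op 1: CLOSE 2-3: Q_total=34.00, C_total=8.00, V=4.25; Q2=25.50, Q3=8.50; dissipated=36.750
Op 2: CLOSE 4-1: Q_total=18.00, C_total=3.00, V=6.00; Q4=6.00, Q1=12.00; dissipated=0.750
Total dissipated: 37.500 μJ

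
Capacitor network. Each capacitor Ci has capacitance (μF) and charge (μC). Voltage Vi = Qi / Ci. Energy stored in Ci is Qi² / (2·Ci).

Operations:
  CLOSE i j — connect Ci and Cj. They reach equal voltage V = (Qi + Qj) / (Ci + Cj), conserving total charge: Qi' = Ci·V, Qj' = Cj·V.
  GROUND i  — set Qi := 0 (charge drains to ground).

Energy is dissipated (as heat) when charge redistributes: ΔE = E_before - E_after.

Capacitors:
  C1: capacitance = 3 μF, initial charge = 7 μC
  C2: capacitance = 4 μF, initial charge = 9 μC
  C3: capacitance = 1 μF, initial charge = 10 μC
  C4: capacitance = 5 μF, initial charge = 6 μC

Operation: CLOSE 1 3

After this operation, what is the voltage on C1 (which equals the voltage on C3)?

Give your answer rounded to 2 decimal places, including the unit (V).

Initial: C1(3μF, Q=7μC, V=2.33V), C2(4μF, Q=9μC, V=2.25V), C3(1μF, Q=10μC, V=10.00V), C4(5μF, Q=6μC, V=1.20V)
Op 1: CLOSE 1-3: Q_total=17.00, C_total=4.00, V=4.25; Q1=12.75, Q3=4.25; dissipated=22.042

Answer: 4.25 V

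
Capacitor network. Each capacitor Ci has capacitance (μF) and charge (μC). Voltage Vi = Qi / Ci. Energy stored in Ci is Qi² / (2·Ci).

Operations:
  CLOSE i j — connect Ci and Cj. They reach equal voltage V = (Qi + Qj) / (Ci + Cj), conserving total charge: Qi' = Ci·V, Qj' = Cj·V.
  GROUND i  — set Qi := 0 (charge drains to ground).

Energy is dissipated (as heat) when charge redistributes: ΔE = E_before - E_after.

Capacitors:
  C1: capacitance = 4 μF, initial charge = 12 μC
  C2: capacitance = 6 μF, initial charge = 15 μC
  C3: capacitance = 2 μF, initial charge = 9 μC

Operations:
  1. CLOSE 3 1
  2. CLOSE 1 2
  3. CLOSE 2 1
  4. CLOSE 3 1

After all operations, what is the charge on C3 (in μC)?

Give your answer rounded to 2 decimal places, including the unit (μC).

Answer: 6.20 μC

Derivation:
Initial: C1(4μF, Q=12μC, V=3.00V), C2(6μF, Q=15μC, V=2.50V), C3(2μF, Q=9μC, V=4.50V)
Op 1: CLOSE 3-1: Q_total=21.00, C_total=6.00, V=3.50; Q3=7.00, Q1=14.00; dissipated=1.500
Op 2: CLOSE 1-2: Q_total=29.00, C_total=10.00, V=2.90; Q1=11.60, Q2=17.40; dissipated=1.200
Op 3: CLOSE 2-1: Q_total=29.00, C_total=10.00, V=2.90; Q2=17.40, Q1=11.60; dissipated=0.000
Op 4: CLOSE 3-1: Q_total=18.60, C_total=6.00, V=3.10; Q3=6.20, Q1=12.40; dissipated=0.240
Final charges: Q1=12.40, Q2=17.40, Q3=6.20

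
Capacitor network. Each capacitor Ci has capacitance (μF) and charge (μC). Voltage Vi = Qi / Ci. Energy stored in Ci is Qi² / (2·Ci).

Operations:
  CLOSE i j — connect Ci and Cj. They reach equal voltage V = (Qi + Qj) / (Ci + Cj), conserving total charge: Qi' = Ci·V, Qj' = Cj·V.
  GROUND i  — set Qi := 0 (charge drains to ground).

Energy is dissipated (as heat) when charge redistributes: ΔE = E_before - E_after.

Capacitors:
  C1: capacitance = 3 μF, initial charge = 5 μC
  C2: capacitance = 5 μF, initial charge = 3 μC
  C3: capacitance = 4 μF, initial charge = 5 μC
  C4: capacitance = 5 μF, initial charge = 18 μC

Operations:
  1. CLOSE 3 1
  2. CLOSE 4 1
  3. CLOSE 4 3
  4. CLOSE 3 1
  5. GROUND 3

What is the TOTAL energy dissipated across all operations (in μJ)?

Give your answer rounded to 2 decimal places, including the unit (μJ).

Answer: 18.84 μJ

Derivation:
Initial: C1(3μF, Q=5μC, V=1.67V), C2(5μF, Q=3μC, V=0.60V), C3(4μF, Q=5μC, V=1.25V), C4(5μF, Q=18μC, V=3.60V)
Op 1: CLOSE 3-1: Q_total=10.00, C_total=7.00, V=1.43; Q3=5.71, Q1=4.29; dissipated=0.149
Op 2: CLOSE 4-1: Q_total=22.29, C_total=8.00, V=2.79; Q4=13.93, Q1=8.36; dissipated=4.420
Op 3: CLOSE 4-3: Q_total=19.64, C_total=9.00, V=2.18; Q4=10.91, Q3=8.73; dissipated=2.046
Op 4: CLOSE 3-1: Q_total=17.09, C_total=7.00, V=2.44; Q3=9.76, Q1=7.32; dissipated=0.312
Op 5: GROUND 3: Q3=0; energy lost=11.917
Total dissipated: 18.845 μJ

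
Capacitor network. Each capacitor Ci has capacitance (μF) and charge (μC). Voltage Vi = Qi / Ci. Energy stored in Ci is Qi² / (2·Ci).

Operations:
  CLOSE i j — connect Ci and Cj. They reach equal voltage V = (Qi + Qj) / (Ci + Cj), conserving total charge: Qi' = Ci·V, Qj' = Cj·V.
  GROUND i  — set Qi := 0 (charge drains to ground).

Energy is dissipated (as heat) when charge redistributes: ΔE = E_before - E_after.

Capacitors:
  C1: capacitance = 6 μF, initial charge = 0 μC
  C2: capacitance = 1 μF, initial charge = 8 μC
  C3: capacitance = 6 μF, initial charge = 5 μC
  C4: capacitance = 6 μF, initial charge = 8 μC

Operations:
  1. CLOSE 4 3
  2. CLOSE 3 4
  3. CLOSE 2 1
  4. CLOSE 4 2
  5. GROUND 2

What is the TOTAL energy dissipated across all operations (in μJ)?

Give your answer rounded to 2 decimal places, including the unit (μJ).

Answer: 28.40 μJ

Derivation:
Initial: C1(6μF, Q=0μC, V=0.00V), C2(1μF, Q=8μC, V=8.00V), C3(6μF, Q=5μC, V=0.83V), C4(6μF, Q=8μC, V=1.33V)
Op 1: CLOSE 4-3: Q_total=13.00, C_total=12.00, V=1.08; Q4=6.50, Q3=6.50; dissipated=0.375
Op 2: CLOSE 3-4: Q_total=13.00, C_total=12.00, V=1.08; Q3=6.50, Q4=6.50; dissipated=0.000
Op 3: CLOSE 2-1: Q_total=8.00, C_total=7.00, V=1.14; Q2=1.14, Q1=6.86; dissipated=27.429
Op 4: CLOSE 4-2: Q_total=7.64, C_total=7.00, V=1.09; Q4=6.55, Q2=1.09; dissipated=0.002
Op 5: GROUND 2: Q2=0; energy lost=0.596
Total dissipated: 28.401 μJ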